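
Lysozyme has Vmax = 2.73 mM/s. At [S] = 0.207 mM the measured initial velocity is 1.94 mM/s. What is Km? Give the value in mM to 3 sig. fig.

0.0843 mM

v/Vmax = 1.94/2.73 = 0.7106 = [S]/(Km+[S]).
So Km + [S] = [S]/0.7106 = 0.2913 mM, giving Km = 0.2913 − 0.207 = 0.0843 mM.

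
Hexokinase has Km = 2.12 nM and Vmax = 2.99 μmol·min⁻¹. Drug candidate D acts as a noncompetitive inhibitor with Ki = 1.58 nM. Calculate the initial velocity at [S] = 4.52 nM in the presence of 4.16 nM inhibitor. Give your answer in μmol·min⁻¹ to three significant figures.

α = 1 + [I]/Ki = 1 + 4.16/1.58 = 3.633.
For a noncompetitive inhibitor, Vmax is reduced to Vmax/α while Km is unchanged: Km,app = 2.12 nM, Vmax,app = 0.823 μmol·min⁻¹.
v = Vmax,app·[S]/(Km,app + [S]) = 0.823 × 4.52/(2.12 + 4.52) = 0.560 μmol·min⁻¹.

0.560 μmol·min⁻¹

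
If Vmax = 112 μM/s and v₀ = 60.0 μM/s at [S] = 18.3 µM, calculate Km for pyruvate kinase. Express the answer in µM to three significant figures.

From v = Vmax[S]/(Km+[S]), Km = [S](Vmax − v)/v.
Km = 18.3 × (112 − 60.0) / 60.0 = 951.6/60.0 = 15.9 µM.

15.9 µM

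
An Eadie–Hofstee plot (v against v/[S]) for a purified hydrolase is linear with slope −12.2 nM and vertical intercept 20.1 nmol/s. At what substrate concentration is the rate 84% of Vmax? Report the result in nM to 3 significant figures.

64.0 nM

The Eadie–Hofstee slope gives Km = 12.2 nM (slope = −Km).
v/Vmax = [S]/(Km+[S]) = 0.84 ⇒ [S] = Km·0.84/(1−0.84) = 12.2 × 5.250 = 64.0 nM.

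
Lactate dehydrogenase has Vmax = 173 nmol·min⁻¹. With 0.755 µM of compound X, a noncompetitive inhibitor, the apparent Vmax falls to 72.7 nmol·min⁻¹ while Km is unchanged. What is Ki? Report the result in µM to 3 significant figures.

Noncompetitive: Vmax,app = Vmax/α with α = 1 + [I]/Ki.
α = Vmax/Vmax,app = 173/72.7 = 2.380.
Ki = [I]/(α − 1) = 0.755/1.380 = 0.547 µM.

0.547 µM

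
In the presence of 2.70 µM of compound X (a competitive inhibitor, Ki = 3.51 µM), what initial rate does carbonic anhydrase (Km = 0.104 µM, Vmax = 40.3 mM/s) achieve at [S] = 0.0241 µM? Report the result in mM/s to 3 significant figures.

4.67 mM/s

α = 1 + [I]/Ki = 1 + 2.70/3.51 = 1.769.
For a competitive inhibitor, Vmax is unchanged and the apparent Km becomes α·Km: Km,app = 0.184 µM, Vmax,app = 40.3 mM/s.
v = Vmax,app·[S]/(Km,app + [S]) = 40.3 × 0.0241/(0.184 + 0.0241) = 4.67 mM/s.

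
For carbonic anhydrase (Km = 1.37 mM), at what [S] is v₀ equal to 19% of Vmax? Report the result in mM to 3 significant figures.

v/Vmax = [S]/(Km+[S]) = 0.19, so [S] = Km·0.19/(1 − 0.19) = 1.37 × 0.2346.
[S] = 0.321 mM.

0.321 mM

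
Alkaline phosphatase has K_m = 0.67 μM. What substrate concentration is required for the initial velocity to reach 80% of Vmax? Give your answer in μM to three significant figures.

v/Vmax = [S]/(Km+[S]) = 0.8, so [S] = Km·0.8/(1 − 0.8) = 0.67 × 4.000.
[S] = 2.68 μM.

2.68 μM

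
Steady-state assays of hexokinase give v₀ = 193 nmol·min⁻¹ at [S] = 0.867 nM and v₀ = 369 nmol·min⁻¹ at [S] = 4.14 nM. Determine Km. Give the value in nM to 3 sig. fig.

In reciprocal form, 1/v = (Km/Vmax)·(1/[S]) + 1/Vmax. The two points give (1/[S], 1/v) = (1.153, 0.005181) and (0.2415, 0.002710).
Slope = (0.005181 − 0.002710)/(1.153 − 0.2415) = 0.002710; intercept = 0.005181 − 0.002710×1.153 = 0.002055.
Vmax = 1/intercept = 487 nmol·min⁻¹; Km = slope × Vmax = 0.002710 × 487 = 1.32 nM.

1.32 nM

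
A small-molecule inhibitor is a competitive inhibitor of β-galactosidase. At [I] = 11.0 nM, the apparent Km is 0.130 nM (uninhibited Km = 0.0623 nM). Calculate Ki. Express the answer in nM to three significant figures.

Competitive: Km,app = α·Km with α = 1 + [I]/Ki.
α = Km,app/Km = 0.130/0.0623 = 2.087.
Ki = [I]/(α − 1) = 11.0/1.087 = 10.1 nM.

10.1 nM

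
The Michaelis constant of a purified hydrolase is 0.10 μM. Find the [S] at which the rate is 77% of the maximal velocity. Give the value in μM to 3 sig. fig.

v/Vmax = [S]/(Km+[S]) = 0.77, so [S] = Km·0.77/(1 − 0.77) = 0.10 × 3.348.
[S] = 0.335 μM.

0.335 μM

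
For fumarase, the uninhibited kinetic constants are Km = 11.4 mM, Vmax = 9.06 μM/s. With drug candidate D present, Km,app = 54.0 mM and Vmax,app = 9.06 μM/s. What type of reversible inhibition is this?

competitive

Km increases (11.4 → 54.0 mM) while Vmax is unchanged — the hallmark of competitive inhibition.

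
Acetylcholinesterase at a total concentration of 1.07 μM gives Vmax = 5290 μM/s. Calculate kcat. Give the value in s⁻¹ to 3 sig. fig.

kcat = Vmax/[E]total = 5290 μM/s / 1.07 μM = 4940 s⁻¹.

4940 s⁻¹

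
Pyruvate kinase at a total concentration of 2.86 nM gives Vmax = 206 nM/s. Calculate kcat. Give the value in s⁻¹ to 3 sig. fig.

72.0 s⁻¹

kcat = Vmax/[E]total = 206 nM/s / 2.86 nM = 72.0 s⁻¹.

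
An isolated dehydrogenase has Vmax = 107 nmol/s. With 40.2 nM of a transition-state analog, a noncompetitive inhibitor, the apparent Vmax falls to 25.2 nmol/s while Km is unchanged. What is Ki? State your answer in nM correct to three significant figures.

12.4 nM

Noncompetitive: Vmax,app = Vmax/α with α = 1 + [I]/Ki.
α = Vmax/Vmax,app = 107/25.2 = 4.246.
Since α = 1 + [I]/Ki, [I]/Ki = 4.246 − 1 = 3.246 and Ki = 40.2/3.246 = 12.4 nM.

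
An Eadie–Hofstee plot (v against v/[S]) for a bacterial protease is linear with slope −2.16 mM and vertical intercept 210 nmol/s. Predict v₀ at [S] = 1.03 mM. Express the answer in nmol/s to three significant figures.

In the Eadie–Hofstee form v = Vmax − Km·(v/[S]), the slope is −Km and the intercept is Vmax, so Km = 2.16 mM and Vmax = 210 nmol/s.
v = 210 × 1.03/(2.16 + 1.03) = 67.8 nmol/s.

67.8 nmol/s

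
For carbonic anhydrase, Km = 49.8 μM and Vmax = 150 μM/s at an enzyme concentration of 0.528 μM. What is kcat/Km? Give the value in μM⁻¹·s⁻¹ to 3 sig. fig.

kcat = Vmax/[E]total = 150/0.528 = 284 s⁻¹.
kcat/Km = 284/49.8 = 5.70 μM⁻¹·s⁻¹.

5.70 μM⁻¹·s⁻¹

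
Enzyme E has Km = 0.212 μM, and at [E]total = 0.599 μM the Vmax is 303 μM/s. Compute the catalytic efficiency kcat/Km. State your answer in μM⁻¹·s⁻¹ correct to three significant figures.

2390 μM⁻¹·s⁻¹

kcat = Vmax/[E]total = 303/0.599 = 506 s⁻¹.
kcat/Km = 506/0.212 = 2390 μM⁻¹·s⁻¹.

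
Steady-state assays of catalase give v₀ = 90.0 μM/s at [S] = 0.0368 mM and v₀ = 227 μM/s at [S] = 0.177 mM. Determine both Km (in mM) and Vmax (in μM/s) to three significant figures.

From v = Vmax[S]/(Km+[S]), each point gives Vmax = v(Km+[S])/[S].
Equating: 90.0(Km+0.0368)/0.0368 = 227(Km+0.177)/0.177.
2446·Km + 90.0 = 1282·Km + 227, so (2446 − 1282)·Km = 227 − 90.0.
Km = 137.0/1163 = 0.118 mM; then Vmax = 90.0(0.118+0.0368)/0.0368 = 378 μM/s.

Km = 0.118 mM; Vmax = 378 μM/s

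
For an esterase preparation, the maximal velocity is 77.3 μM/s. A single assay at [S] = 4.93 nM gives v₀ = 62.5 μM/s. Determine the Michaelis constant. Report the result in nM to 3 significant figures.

1.17 nM

From v = Vmax[S]/(Km+[S]), Km = [S](Vmax − v)/v.
Km = 4.93 × (77.3 − 62.5) / 62.5 = 72.96/62.5 = 1.17 nM.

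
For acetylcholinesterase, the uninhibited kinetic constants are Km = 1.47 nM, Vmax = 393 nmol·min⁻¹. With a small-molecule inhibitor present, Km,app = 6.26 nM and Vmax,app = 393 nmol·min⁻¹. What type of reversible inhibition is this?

competitive

Km increases (1.47 → 6.26 nM) while Vmax is unchanged — the hallmark of competitive inhibition.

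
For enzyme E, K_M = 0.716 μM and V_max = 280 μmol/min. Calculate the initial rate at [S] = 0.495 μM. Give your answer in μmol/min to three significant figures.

114 μmol/min

[S]/(Km+[S]) = 0.495/1.211 = 0.4088, the fractional saturation.
v = 0.4088 × Vmax = 0.4088 × 280 = 114 μmol/min.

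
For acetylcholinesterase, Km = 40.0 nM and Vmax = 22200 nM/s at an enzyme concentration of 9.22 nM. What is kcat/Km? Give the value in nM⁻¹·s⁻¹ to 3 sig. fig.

60.2 nM⁻¹·s⁻¹

kcat = Vmax/[E]total = 22200/9.22 = 2410 s⁻¹.
kcat/Km = 2410/40.0 = 60.2 nM⁻¹·s⁻¹.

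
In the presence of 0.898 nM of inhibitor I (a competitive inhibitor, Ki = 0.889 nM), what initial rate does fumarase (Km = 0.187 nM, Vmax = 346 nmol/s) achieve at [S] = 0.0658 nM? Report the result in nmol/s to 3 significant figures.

α = 1 + [I]/Ki = 1 + 0.898/0.889 = 2.010.
For a competitive inhibitor, Vmax is unchanged and the apparent Km becomes α·Km: Km,app = 0.376 nM, Vmax,app = 346 nmol/s.
v = Vmax,app·[S]/(Km,app + [S]) = 346 × 0.0658/(0.376 + 0.0658) = 51.5 nmol/s.

51.5 nmol/s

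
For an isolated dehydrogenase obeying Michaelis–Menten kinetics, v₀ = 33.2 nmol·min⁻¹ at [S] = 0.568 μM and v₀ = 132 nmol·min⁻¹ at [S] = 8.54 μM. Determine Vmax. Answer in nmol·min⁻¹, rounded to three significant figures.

168 nmol·min⁻¹

From v = Vmax[S]/(Km+[S]), each point gives Vmax = v(Km+[S])/[S].
Equating: 33.2(Km+0.568)/0.568 = 132(Km+8.54)/8.54.
58.45·Km + 33.2 = 15.46·Km + 132, so (58.45 − 15.46)·Km = 132 − 33.2.
Km = 98.80/42.99 = 2.30 μM; then Vmax = 33.2(2.30+0.568)/0.568 = 168 nmol·min⁻¹.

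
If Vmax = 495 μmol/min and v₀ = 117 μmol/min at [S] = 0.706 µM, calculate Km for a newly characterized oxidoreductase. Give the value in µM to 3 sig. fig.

From v = Vmax[S]/(Km+[S]), Km = [S](Vmax − v)/v.
Km = 0.706 × (495 − 117) / 117 = 266.9/117 = 2.28 µM.

2.28 µM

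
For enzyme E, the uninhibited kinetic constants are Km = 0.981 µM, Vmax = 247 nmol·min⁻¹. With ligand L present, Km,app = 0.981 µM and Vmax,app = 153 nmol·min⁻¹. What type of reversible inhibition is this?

Vmax decreases (247 → 153 nmol·min⁻¹) while Km is unchanged — pure noncompetitive inhibition.

noncompetitive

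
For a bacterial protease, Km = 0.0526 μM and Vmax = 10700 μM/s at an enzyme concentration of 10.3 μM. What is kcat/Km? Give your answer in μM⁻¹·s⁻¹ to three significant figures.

19700 μM⁻¹·s⁻¹

kcat = Vmax/[E]total = 10700/10.3 = 1040 s⁻¹.
kcat/Km = 1040/0.0526 = 19700 μM⁻¹·s⁻¹.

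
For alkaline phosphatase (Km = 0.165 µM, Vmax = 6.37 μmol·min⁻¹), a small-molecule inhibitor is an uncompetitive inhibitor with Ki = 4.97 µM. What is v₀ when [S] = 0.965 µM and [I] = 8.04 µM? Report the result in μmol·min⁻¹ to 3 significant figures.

α = 1 + [I]/Ki = 1 + 8.04/4.97 = 2.618.
For an uncompetitive inhibitor, both parameters are divided by α, giving Vmax/α and Km/α: Km,app = 0.0630 µM, Vmax,app = 2.43 μmol·min⁻¹.
v = Vmax,app·[S]/(Km,app + [S]) = 2.43 × 0.965/(0.0630 + 0.965) = 2.28 μmol·min⁻¹.

2.28 μmol·min⁻¹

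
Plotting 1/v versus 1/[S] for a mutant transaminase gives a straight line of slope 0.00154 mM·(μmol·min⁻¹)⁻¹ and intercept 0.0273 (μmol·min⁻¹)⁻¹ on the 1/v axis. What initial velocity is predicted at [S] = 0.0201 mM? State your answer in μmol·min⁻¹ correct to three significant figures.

9.62 μmol·min⁻¹

The y-intercept is 1/Vmax, so Vmax = 1/0.0273 = 36.6 μmol·min⁻¹.
The slope is Km/Vmax, so Km = 0.00154 × 36.6 = 0.0564 mM.
Then v = 36.6 × 0.0201/(0.0564 + 0.0201) = 9.62 μmol·min⁻¹.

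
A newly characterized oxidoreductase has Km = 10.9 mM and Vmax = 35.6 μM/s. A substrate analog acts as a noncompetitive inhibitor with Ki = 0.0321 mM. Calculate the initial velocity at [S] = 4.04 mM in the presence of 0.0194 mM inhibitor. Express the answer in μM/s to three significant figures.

6.00 μM/s

With α = 1 + [I]/Ki = 1 + 0.0194/0.0321 = 1.604, the noncompetitive rate law is v = (Vmax/α)·[S] / (Km + [S]).
v = (35.6/1.604)×4.04 / (10.9 + 4.04) = 89.65/14.94 = 6.00 μM/s.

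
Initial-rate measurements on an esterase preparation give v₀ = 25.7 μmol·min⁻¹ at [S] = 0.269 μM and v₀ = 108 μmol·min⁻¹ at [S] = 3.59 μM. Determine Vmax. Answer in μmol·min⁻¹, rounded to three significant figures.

From v = Vmax[S]/(Km+[S]), each point gives Vmax = v(Km+[S])/[S].
Equating: 25.7(Km+0.269)/0.269 = 108(Km+3.59)/3.59.
95.54·Km + 25.7 = 30.08·Km + 108, so (95.54 − 30.08)·Km = 108 − 25.7.
Km = 82.30/65.46 = 1.26 μM; then Vmax = 25.7(1.26+0.269)/0.269 = 146 μmol·min⁻¹.

146 μmol·min⁻¹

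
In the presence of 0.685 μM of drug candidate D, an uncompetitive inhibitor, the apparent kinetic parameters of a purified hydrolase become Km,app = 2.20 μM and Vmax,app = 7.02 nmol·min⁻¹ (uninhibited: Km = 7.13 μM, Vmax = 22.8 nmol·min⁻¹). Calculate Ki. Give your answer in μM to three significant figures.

Uncompetitive: Vmax,app = Vmax/α (and Km,app = Km/α) with α = 1 + [I]/Ki.
α = Vmax/Vmax,app = 22.8/7.02 = 3.248.
Since α = 1 + [I]/Ki, [I]/Ki = 3.248 − 1 = 2.248 and Ki = 0.685/2.248 = 0.305 μM.

0.305 μM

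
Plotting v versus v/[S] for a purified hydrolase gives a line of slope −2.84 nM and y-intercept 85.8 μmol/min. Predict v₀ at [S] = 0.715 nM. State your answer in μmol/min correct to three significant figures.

17.3 μmol/min

In the Eadie–Hofstee form v = Vmax − Km·(v/[S]), the slope is −Km and the intercept is Vmax, so Km = 2.84 nM and Vmax = 85.8 μmol/min.
v = 85.8 × 0.715/(2.84 + 0.715) = 17.3 μmol/min.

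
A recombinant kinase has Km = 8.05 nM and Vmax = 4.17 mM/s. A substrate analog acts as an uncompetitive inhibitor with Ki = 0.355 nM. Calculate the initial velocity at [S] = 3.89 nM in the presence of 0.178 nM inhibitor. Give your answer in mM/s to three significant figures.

With α = 1 + [I]/Ki = 1 + 0.178/0.355 = 1.501, the uncompetitive rate law is v = (Vmax/α)·[S] / (Km/α + [S]).
v = (4.17/1.501)×3.89 / (8.05/1.501 + 3.89) = 10.80/9.252 = 1.17 mM/s.

1.17 mM/s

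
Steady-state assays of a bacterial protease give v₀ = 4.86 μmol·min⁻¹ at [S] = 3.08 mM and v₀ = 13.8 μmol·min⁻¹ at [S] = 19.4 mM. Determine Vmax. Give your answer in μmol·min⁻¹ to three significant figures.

21.1 μmol·min⁻¹

In reciprocal form, 1/v = (Km/Vmax)·(1/[S]) + 1/Vmax. The two points give (1/[S], 1/v) = (0.3247, 0.2058) and (0.05155, 0.07246).
Slope = (0.2058 − 0.07246)/(0.3247 − 0.05155) = 0.4880; intercept = 0.2058 − 0.4880×0.3247 = 0.04731.
Vmax = 1/intercept = 21.1 μmol·min⁻¹; Km = slope × Vmax = 0.4880 × 21.1 = 10.3 mM.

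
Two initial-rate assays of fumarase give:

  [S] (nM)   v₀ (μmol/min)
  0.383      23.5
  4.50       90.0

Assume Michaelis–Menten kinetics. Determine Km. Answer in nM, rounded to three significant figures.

In reciprocal form, 1/v = (Km/Vmax)·(1/[S]) + 1/Vmax. The two points give (1/[S], 1/v) = (2.611, 0.04255) and (0.2222, 0.01111).
Slope = (0.04255 − 0.01111)/(2.611 − 0.2222) = 0.01316; intercept = 0.04255 − 0.01316×2.611 = 0.008186.
Vmax = 1/intercept = 122 μmol/min; Km = slope × Vmax = 0.01316 × 122 = 1.61 nM.

1.61 nM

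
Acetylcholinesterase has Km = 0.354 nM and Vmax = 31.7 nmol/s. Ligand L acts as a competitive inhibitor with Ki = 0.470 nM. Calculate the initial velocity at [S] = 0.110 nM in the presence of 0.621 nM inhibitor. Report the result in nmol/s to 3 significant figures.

3.74 nmol/s

α = 1 + [I]/Ki = 1 + 0.621/0.470 = 2.321.
For a competitive inhibitor, Vmax is unchanged and the apparent Km becomes α·Km: Km,app = 0.822 nM, Vmax,app = 31.7 nmol/s.
v = Vmax,app·[S]/(Km,app + [S]) = 31.7 × 0.110/(0.822 + 0.110) = 3.74 nmol/s.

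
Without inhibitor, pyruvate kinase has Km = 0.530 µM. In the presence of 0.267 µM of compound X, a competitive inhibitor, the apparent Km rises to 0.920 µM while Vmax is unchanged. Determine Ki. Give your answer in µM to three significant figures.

Competitive: Km,app = α·Km with α = 1 + [I]/Ki.
α = Km,app/Km = 0.920/0.530 = 1.736.
Since α = 1 + [I]/Ki, [I]/Ki = 1.736 − 1 = 0.7358 and Ki = 0.267/0.7358 = 0.363 µM.

0.363 µM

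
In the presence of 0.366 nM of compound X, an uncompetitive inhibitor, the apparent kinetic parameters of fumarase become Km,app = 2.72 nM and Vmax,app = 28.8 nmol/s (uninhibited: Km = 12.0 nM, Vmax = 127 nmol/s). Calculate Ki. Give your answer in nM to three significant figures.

Uncompetitive: Vmax,app = Vmax/α (and Km,app = Km/α) with α = 1 + [I]/Ki.
α = Vmax/Vmax,app = 127/28.8 = 4.410.
Since α = 1 + [I]/Ki, [I]/Ki = 4.410 − 1 = 3.410 and Ki = 0.366/3.410 = 0.107 nM.

0.107 nM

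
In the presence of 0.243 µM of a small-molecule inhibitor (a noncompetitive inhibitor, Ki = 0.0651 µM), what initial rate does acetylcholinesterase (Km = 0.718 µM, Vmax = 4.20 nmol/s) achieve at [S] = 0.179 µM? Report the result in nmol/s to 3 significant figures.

0.177 nmol/s

α = 1 + [I]/Ki = 1 + 0.243/0.0651 = 4.733.
For a noncompetitive inhibitor, Vmax is reduced to Vmax/α while Km is unchanged: Km,app = 0.718 µM, Vmax,app = 0.887 nmol/s.
v = Vmax,app·[S]/(Km,app + [S]) = 0.887 × 0.179/(0.718 + 0.179) = 0.177 nmol/s.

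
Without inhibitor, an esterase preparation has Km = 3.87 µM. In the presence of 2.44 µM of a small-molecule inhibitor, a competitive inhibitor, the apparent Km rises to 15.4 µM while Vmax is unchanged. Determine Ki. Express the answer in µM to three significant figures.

0.819 µM

Competitive: Km,app = α·Km with α = 1 + [I]/Ki.
α = Km,app/Km = 15.4/3.87 = 3.979.
Ki = [I]/(α − 1) = 2.44/2.979 = 0.819 µM.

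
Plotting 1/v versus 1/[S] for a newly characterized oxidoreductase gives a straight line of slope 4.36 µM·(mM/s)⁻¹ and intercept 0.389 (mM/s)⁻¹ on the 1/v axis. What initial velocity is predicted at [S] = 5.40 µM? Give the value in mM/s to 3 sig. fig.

The y-intercept is 1/Vmax, so Vmax = 1/0.389 = 2.57 mM/s.
The slope is Km/Vmax, so Km = 4.36 × 2.57 = 11.2 µM.
Then v = 2.57 × 5.40/(11.2 + 5.40) = 0.836 mM/s.

0.836 mM/s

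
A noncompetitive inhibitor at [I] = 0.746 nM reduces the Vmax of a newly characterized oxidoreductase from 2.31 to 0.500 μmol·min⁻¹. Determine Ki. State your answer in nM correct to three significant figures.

0.206 nM

Noncompetitive: Vmax,app = Vmax/α with α = 1 + [I]/Ki.
α = Vmax/Vmax,app = 2.31/0.500 = 4.620.
Ki = [I]/(α − 1) = 0.746/3.620 = 0.206 nM.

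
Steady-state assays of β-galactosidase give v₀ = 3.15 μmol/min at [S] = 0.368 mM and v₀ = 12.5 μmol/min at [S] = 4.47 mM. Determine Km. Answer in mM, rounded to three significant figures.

1.62 mM

From v = Vmax[S]/(Km+[S]), each point gives Vmax = v(Km+[S])/[S].
Equating: 3.15(Km+0.368)/0.368 = 12.5(Km+4.47)/4.47.
8.560·Km + 3.15 = 2.796·Km + 12.5, so (8.560 − 2.796)·Km = 12.5 − 3.15.
Km = 9.350/5.763 = 1.62 mM; then Vmax = 3.15(1.62+0.368)/0.368 = 17.0 μmol/min.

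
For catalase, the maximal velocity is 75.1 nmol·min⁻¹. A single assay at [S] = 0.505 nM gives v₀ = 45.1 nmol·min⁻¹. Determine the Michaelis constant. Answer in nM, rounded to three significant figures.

0.336 nM

v/Vmax = 45.1/75.1 = 0.6005 = [S]/(Km+[S]).
So Km + [S] = [S]/0.6005 = 0.8409 nM, giving Km = 0.8409 − 0.505 = 0.336 nM.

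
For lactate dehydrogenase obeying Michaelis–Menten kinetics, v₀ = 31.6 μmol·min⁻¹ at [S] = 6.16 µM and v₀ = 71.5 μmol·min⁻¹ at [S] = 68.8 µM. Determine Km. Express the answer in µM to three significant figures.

9.75 µM

In reciprocal form, 1/v = (Km/Vmax)·(1/[S]) + 1/Vmax. The two points give (1/[S], 1/v) = (0.1623, 0.03165) and (0.01453, 0.01399).
Slope = (0.03165 − 0.01399)/(0.1623 − 0.01453) = 0.1195; intercept = 0.03165 − 0.1195×0.1623 = 0.01225.
Vmax = 1/intercept = 81.6 μmol·min⁻¹; Km = slope × Vmax = 0.1195 × 81.6 = 9.75 µM.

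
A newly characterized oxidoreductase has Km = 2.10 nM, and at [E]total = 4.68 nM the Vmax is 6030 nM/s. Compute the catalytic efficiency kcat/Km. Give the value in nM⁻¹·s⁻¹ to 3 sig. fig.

kcat = Vmax/[E]total = 6030/4.68 = 1290 s⁻¹.
kcat/Km = 1290/2.10 = 614 nM⁻¹·s⁻¹.

614 nM⁻¹·s⁻¹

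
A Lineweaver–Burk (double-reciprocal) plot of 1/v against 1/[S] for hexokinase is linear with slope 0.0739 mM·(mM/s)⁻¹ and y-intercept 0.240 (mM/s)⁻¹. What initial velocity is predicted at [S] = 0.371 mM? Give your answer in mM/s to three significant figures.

2.28 mM/s

The y-intercept is 1/Vmax, so Vmax = 1/0.240 = 4.17 mM/s.
The slope is Km/Vmax, so Km = 0.0739 × 4.17 = 0.308 mM.
Then v = 4.17 × 0.371/(0.308 + 0.371) = 2.28 mM/s.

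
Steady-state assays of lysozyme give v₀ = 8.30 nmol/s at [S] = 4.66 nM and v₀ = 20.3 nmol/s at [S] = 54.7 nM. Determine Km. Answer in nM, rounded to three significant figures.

From v = Vmax[S]/(Km+[S]), each point gives Vmax = v(Km+[S])/[S].
Equating: 8.30(Km+4.66)/4.66 = 20.3(Km+54.7)/54.7.
1.781·Km + 8.30 = 0.3711·Km + 20.3, so (1.781 − 0.3711)·Km = 20.3 − 8.30.
Km = 12.00/1.410 = 8.51 nM; then Vmax = 8.30(8.51+4.66)/4.66 = 23.5 nmol/s.

8.51 nM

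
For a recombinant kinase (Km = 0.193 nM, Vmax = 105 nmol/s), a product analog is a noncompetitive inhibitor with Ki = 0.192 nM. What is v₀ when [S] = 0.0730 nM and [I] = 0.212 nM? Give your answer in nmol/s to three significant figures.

13.7 nmol/s

α = 1 + [I]/Ki = 1 + 0.212/0.192 = 2.104.
For a noncompetitive inhibitor, Vmax is reduced to Vmax/α while Km is unchanged: Km,app = 0.193 nM, Vmax,app = 49.9 nmol/s.
v = Vmax,app·[S]/(Km,app + [S]) = 49.9 × 0.0730/(0.193 + 0.0730) = 13.7 nmol/s.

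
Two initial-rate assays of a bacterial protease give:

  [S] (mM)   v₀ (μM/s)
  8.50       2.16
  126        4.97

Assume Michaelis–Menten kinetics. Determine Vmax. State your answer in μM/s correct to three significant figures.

5.49 μM/s

In reciprocal form, 1/v = (Km/Vmax)·(1/[S]) + 1/Vmax. The two points give (1/[S], 1/v) = (0.1176, 0.4630) and (0.007937, 0.2012).
Slope = (0.4630 − 0.2012)/(0.1176 − 0.007937) = 2.386; intercept = 0.4630 − 2.386×0.1176 = 0.1823.
Vmax = 1/intercept = 5.49 μM/s; Km = slope × Vmax = 2.386 × 5.49 = 13.1 mM.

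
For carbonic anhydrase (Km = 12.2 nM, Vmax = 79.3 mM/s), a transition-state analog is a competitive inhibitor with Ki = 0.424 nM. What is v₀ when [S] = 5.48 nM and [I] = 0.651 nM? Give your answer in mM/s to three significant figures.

α = 1 + [I]/Ki = 1 + 0.651/0.424 = 2.535.
For a competitive inhibitor, Vmax is unchanged and the apparent Km becomes α·Km: Km,app = 30.9 nM, Vmax,app = 79.3 mM/s.
v = Vmax,app·[S]/(Km,app + [S]) = 79.3 × 5.48/(30.9 + 5.48) = 11.9 mM/s.

11.9 mM/s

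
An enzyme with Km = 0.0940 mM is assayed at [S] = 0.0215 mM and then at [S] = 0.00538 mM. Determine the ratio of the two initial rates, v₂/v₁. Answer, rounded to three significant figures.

Since Vmax cancels, v₂/v₁ = [S]₂(Km+[S]₁) / [S]₁(Km+[S]₂).
= 0.00538×(0.0940+0.0215) / (0.0215×(0.0940+0.00538)) = 0.0006214/0.002137 = 0.291.

0.291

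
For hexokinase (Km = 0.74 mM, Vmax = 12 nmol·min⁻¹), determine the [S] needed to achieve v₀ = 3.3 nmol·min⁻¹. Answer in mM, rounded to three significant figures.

The required fractional saturation is v/Vmax = 3.3/12 = 0.2750.
Then [S]/(Km+[S]) = 0.2750 ⇒ [S] = 0.74 × 0.2750/(1 − 0.2750) = 0.281 mM.

0.281 mM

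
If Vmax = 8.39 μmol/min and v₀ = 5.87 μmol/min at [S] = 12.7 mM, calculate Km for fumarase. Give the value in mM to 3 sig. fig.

5.45 mM

v/Vmax = 5.87/8.39 = 0.6996 = [S]/(Km+[S]).
So Km + [S] = [S]/0.6996 = 18.15 mM, giving Km = 18.15 − 12.7 = 5.45 mM.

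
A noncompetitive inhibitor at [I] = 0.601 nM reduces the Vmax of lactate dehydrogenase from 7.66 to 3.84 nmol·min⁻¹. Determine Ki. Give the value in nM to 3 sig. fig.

Noncompetitive: Vmax,app = Vmax/α with α = 1 + [I]/Ki.
α = Vmax/Vmax,app = 7.66/3.84 = 1.995.
Ki = [I]/(α − 1) = 0.601/0.9948 = 0.604 nM.

0.604 nM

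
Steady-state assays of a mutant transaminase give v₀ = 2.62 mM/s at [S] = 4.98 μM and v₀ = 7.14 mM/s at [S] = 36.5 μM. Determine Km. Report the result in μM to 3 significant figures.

13.7 μM

In reciprocal form, 1/v = (Km/Vmax)·(1/[S]) + 1/Vmax. The two points give (1/[S], 1/v) = (0.2008, 0.3817) and (0.02740, 0.1401).
Slope = (0.3817 − 0.1401)/(0.2008 − 0.02740) = 1.393; intercept = 0.3817 − 1.393×0.2008 = 0.1019.
Vmax = 1/intercept = 9.82 mM/s; Km = slope × Vmax = 1.393 × 9.82 = 13.7 μM.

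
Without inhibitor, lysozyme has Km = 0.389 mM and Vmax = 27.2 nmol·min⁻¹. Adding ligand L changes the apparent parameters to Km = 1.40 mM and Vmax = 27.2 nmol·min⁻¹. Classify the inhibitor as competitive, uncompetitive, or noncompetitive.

competitive

Km increases (0.389 → 1.40 mM) while Vmax is unchanged — the hallmark of competitive inhibition.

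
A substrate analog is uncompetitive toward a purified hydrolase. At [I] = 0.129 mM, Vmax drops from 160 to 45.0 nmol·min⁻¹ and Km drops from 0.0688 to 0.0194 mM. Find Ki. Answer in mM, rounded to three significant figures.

Uncompetitive: Vmax,app = Vmax/α (and Km,app = Km/α) with α = 1 + [I]/Ki.
α = Vmax/Vmax,app = 160/45.0 = 3.556.
Since α = 1 + [I]/Ki, [I]/Ki = 3.556 − 1 = 2.556 and Ki = 0.129/2.556 = 0.0505 mM.

0.0505 mM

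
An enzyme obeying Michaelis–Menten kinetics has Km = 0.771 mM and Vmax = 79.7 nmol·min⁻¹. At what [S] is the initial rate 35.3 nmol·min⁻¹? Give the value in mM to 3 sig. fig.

Rearranging v = Vmax[S]/(Km+[S]) gives [S] = Km·v/(Vmax − v).
[S] = 0.771 × 35.3 / (79.7 − 35.3) = 27.22/44.40 = 0.613 mM.

0.613 mM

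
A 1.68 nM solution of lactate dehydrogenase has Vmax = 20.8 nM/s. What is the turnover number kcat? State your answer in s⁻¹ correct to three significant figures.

kcat = Vmax/[E]total = 20.8 nM/s / 1.68 nM = 12.4 s⁻¹.

12.4 s⁻¹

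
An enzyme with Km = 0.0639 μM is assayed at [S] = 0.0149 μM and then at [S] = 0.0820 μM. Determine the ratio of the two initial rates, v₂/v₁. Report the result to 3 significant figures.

The fractional saturations are [S]/(Km+[S]) = 0.0149/0.07880 = 0.1891 and 0.0820/0.1459 = 0.5620.
v₂/v₁ is just their ratio: 0.5620/0.1891 = 2.97.

2.97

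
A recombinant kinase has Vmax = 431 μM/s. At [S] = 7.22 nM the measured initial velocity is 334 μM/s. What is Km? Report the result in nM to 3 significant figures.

2.10 nM

v/Vmax = 334/431 = 0.7749 = [S]/(Km+[S]).
So Km + [S] = [S]/0.7749 = 9.317 nM, giving Km = 9.317 − 7.22 = 2.10 nM.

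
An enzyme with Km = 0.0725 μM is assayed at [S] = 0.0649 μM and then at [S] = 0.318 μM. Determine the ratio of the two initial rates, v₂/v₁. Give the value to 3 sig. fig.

1.72

Since Vmax cancels, v₂/v₁ = [S]₂(Km+[S]₁) / [S]₁(Km+[S]₂).
= 0.318×(0.0725+0.0649) / (0.0649×(0.0725+0.318)) = 0.04369/0.02534 = 1.72.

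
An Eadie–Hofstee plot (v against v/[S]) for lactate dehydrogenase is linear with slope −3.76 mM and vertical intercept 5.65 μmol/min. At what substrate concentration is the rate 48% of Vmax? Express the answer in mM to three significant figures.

3.47 mM

The Eadie–Hofstee slope gives Km = 3.76 mM (slope = −Km).
v/Vmax = [S]/(Km+[S]) = 0.48 ⇒ [S] = Km·0.48/(1−0.48) = 3.76 × 0.9231 = 3.47 mM.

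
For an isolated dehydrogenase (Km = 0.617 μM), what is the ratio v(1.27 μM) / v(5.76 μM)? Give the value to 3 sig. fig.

0.745

Since Vmax cancels, v₂/v₁ = [S]₂(Km+[S]₁) / [S]₁(Km+[S]₂).
= 1.27×(0.617+5.76) / (5.76×(0.617+1.27)) = 8.099/10.87 = 0.745.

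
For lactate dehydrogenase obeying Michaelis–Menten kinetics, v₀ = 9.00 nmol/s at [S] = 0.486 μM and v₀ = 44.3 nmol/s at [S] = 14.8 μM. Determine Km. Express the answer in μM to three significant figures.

From v = Vmax[S]/(Km+[S]), each point gives Vmax = v(Km+[S])/[S].
Equating: 9.00(Km+0.486)/0.486 = 44.3(Km+14.8)/14.8.
18.52·Km + 9.00 = 2.993·Km + 44.3, so (18.52 − 2.993)·Km = 44.3 − 9.00.
Km = 35.30/15.53 = 2.27 μM; then Vmax = 9.00(2.27+0.486)/0.486 = 51.1 nmol/s.

2.27 μM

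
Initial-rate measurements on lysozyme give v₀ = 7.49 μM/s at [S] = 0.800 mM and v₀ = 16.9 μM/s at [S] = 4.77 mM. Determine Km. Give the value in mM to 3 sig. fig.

In reciprocal form, 1/v = (Km/Vmax)·(1/[S]) + 1/Vmax. The two points give (1/[S], 1/v) = (1.250, 0.1335) and (0.2096, 0.05917).
Slope = (0.1335 − 0.05917)/(1.250 − 0.2096) = 0.07146; intercept = 0.1335 − 0.07146×1.250 = 0.04419.
Vmax = 1/intercept = 22.6 μM/s; Km = slope × Vmax = 0.07146 × 22.6 = 1.62 mM.

1.62 mM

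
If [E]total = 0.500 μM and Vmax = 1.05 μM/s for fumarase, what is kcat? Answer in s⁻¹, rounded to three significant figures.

kcat = Vmax/[E]total = 1.05 μM/s / 0.500 μM = 2.10 s⁻¹.

2.10 s⁻¹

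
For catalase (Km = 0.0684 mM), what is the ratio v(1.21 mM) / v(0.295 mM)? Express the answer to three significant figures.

The fractional saturations are [S]/(Km+[S]) = 0.295/0.3634 = 0.8118 and 1.21/1.278 = 0.9465.
v₂/v₁ is just their ratio: 0.9465/0.8118 = 1.17.

1.17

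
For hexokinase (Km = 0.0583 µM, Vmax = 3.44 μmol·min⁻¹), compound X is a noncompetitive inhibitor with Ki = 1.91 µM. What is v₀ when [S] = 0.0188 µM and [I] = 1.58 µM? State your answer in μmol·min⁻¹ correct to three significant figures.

α = 1 + [I]/Ki = 1 + 1.58/1.91 = 1.827.
For a noncompetitive inhibitor, Vmax is reduced to Vmax/α while Km is unchanged: Km,app = 0.0583 µM, Vmax,app = 1.88 μmol·min⁻¹.
v = Vmax,app·[S]/(Km,app + [S]) = 1.88 × 0.0188/(0.0583 + 0.0188) = 0.459 μmol·min⁻¹.

0.459 μmol·min⁻¹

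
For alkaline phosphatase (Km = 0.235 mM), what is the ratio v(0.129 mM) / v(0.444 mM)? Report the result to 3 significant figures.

0.542

Since Vmax cancels, v₂/v₁ = [S]₂(Km+[S]₁) / [S]₁(Km+[S]₂).
= 0.129×(0.235+0.444) / (0.444×(0.235+0.129)) = 0.08759/0.1616 = 0.542.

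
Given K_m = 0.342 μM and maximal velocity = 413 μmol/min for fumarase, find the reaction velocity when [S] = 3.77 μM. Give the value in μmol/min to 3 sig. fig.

379 μmol/min

v = Vmax·[S]/(Km + [S]) = 413 × 3.77 / (0.342 + 3.77)
  = 1557 / 4.112 = 379 μmol/min.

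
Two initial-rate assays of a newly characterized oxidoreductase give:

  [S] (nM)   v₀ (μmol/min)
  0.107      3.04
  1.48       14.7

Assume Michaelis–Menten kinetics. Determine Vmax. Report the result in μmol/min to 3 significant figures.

21.0 μmol/min

In reciprocal form, 1/v = (Km/Vmax)·(1/[S]) + 1/Vmax. The two points give (1/[S], 1/v) = (9.346, 0.3289) and (0.6757, 0.06803).
Slope = (0.3289 − 0.06803)/(9.346 − 0.6757) = 0.03009; intercept = 0.3289 − 0.03009×9.346 = 0.04769.
Vmax = 1/intercept = 21.0 μmol/min; Km = slope × Vmax = 0.03009 × 21.0 = 0.631 nM.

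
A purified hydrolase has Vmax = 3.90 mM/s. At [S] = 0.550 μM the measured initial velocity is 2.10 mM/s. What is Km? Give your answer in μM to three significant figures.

0.471 μM

From v = Vmax[S]/(Km+[S]), Km = [S](Vmax − v)/v.
Km = 0.550 × (3.90 − 2.10) / 2.10 = 0.9900/2.10 = 0.471 μM.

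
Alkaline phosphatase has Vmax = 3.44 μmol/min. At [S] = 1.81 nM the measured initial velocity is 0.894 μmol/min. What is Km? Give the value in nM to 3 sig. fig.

5.15 nM

v/Vmax = 0.894/3.44 = 0.2599 = [S]/(Km+[S]).
So Km + [S] = [S]/0.2599 = 6.965 nM, giving Km = 6.965 − 1.81 = 5.15 nM.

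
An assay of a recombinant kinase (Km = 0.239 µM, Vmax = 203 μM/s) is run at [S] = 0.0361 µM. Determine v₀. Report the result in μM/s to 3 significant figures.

26.6 μM/s

v = Vmax·[S]/(Km + [S]) = 203 × 0.0361 / (0.239 + 0.0361)
  = 7.328 / 0.2751 = 26.6 μM/s.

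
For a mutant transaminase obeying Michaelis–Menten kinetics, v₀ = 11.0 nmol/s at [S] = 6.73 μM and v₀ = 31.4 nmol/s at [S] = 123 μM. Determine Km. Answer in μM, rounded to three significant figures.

14.8 μM

From v = Vmax[S]/(Km+[S]), each point gives Vmax = v(Km+[S])/[S].
Equating: 11.0(Km+6.73)/6.73 = 31.4(Km+123)/123.
1.634·Km + 11.0 = 0.2553·Km + 31.4, so (1.634 − 0.2553)·Km = 31.4 − 11.0.
Km = 20.40/1.379 = 14.8 μM; then Vmax = 11.0(14.8+6.73)/6.73 = 35.2 nmol/s.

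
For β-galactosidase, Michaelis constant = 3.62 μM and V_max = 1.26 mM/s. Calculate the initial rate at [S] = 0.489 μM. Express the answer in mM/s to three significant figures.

0.150 mM/s

v = Vmax·[S]/(Km + [S]) = 1.26 × 0.489 / (3.62 + 0.489)
  = 0.6161 / 4.109 = 0.150 mM/s.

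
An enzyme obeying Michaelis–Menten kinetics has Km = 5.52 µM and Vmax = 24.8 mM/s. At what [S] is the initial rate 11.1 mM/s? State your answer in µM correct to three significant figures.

The required fractional saturation is v/Vmax = 11.1/24.8 = 0.4476.
Then [S]/(Km+[S]) = 0.4476 ⇒ [S] = 5.52 × 0.4476/(1 − 0.4476) = 4.47 µM.

4.47 µM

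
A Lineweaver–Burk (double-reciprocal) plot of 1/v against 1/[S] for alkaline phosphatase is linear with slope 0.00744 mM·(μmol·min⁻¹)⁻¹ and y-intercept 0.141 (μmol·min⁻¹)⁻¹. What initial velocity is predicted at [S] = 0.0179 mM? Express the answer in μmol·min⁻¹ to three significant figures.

The y-intercept is 1/Vmax, so Vmax = 1/0.141 = 7.09 μmol·min⁻¹.
The slope is Km/Vmax, so Km = 0.00744 × 7.09 = 0.0528 mM.
Then v = 7.09 × 0.0179/(0.0528 + 0.0179) = 1.80 μmol·min⁻¹.

1.80 μmol·min⁻¹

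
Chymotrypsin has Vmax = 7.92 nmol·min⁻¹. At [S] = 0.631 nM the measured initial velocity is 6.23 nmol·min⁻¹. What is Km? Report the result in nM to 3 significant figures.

From v = Vmax[S]/(Km+[S]), Km = [S](Vmax − v)/v.
Km = 0.631 × (7.92 − 6.23) / 6.23 = 1.066/6.23 = 0.171 nM.

0.171 nM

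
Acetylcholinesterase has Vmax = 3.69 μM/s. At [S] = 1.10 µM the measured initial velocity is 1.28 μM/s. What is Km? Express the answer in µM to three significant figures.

2.07 µM

From v = Vmax[S]/(Km+[S]), Km = [S](Vmax − v)/v.
Km = 1.10 × (3.69 − 1.28) / 1.28 = 2.651/1.28 = 2.07 µM.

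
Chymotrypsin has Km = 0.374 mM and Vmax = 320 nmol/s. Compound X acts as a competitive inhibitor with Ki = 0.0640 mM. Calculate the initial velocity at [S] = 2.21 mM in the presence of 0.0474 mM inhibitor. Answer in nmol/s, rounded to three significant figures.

247 nmol/s

With α = 1 + [I]/Ki = 1 + 0.0474/0.0640 = 1.741, the competitive rate law is v = Vmax[S] / (αKm + [S]).
v = 320×2.21 / (1.741×0.374 + 2.21) = 707.2/2.861 = 247 nmol/s.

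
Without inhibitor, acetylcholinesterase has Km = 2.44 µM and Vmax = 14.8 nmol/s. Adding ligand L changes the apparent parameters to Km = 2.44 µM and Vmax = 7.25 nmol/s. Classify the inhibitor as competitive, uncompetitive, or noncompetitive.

noncompetitive

Vmax decreases (14.8 → 7.25 nmol/s) while Km is unchanged — pure noncompetitive inhibition.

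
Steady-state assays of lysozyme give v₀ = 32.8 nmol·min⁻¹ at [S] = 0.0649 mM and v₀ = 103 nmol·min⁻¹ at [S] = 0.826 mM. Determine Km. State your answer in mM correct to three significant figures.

In reciprocal form, 1/v = (Km/Vmax)·(1/[S]) + 1/Vmax. The two points give (1/[S], 1/v) = (15.41, 0.03049) and (1.211, 0.009709).
Slope = (0.03049 − 0.009709)/(15.41 − 1.211) = 0.001464; intercept = 0.03049 − 0.001464×15.41 = 0.007937.
Vmax = 1/intercept = 126 nmol·min⁻¹; Km = slope × Vmax = 0.001464 × 126 = 0.184 mM.

0.184 mM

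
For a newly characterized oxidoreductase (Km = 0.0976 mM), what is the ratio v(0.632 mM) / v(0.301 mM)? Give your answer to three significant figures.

The fractional saturations are [S]/(Km+[S]) = 0.301/0.3986 = 0.7551 and 0.632/0.7296 = 0.8662.
v₂/v₁ is just their ratio: 0.8662/0.7551 = 1.15.

1.15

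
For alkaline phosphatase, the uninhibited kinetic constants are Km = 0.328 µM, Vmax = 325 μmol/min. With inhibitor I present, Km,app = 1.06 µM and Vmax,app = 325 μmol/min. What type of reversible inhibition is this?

Km increases (0.328 → 1.06 µM) while Vmax is unchanged — the hallmark of competitive inhibition.

competitive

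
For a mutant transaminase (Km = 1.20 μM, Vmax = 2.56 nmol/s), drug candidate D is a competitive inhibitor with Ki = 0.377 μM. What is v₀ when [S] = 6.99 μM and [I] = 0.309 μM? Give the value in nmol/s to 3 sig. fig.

1.95 nmol/s

α = 1 + [I]/Ki = 1 + 0.309/0.377 = 1.820.
For a competitive inhibitor, Vmax is unchanged and the apparent Km becomes α·Km: Km,app = 2.18 μM, Vmax,app = 2.56 nmol/s.
v = Vmax,app·[S]/(Km,app + [S]) = 2.56 × 6.99/(2.18 + 6.99) = 1.95 nmol/s.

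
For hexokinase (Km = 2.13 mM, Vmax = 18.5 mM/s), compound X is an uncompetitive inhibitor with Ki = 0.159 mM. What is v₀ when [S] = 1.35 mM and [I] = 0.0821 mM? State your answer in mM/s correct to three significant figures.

α = 1 + [I]/Ki = 1 + 0.0821/0.159 = 1.516.
For an uncompetitive inhibitor, both parameters are divided by α, giving Vmax/α and Km/α: Km,app = 1.40 mM, Vmax,app = 12.2 mM/s.
v = Vmax,app·[S]/(Km,app + [S]) = 12.2 × 1.35/(1.40 + 1.35) = 5.98 mM/s.

5.98 mM/s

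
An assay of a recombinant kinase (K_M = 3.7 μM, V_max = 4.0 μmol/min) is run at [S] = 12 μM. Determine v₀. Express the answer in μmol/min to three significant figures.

3.06 μmol/min

[S]/(Km+[S]) = 12/15.70 = 0.7643, the fractional saturation.
v = 0.7643 × Vmax = 0.7643 × 4.0 = 3.06 μmol/min.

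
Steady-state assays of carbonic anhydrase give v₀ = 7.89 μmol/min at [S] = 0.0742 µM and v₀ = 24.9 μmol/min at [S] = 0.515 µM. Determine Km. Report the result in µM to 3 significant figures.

0.293 µM

From v = Vmax[S]/(Km+[S]), each point gives Vmax = v(Km+[S])/[S].
Equating: 7.89(Km+0.0742)/0.0742 = 24.9(Km+0.515)/0.515.
106.3·Km + 7.89 = 48.35·Km + 24.9, so (106.3 − 48.35)·Km = 24.9 − 7.89.
Km = 17.01/57.98 = 0.293 µM; then Vmax = 7.89(0.293+0.0742)/0.0742 = 39.1 μmol/min.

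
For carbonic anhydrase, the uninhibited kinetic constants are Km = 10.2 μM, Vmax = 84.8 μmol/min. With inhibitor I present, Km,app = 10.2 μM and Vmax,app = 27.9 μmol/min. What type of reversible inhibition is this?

noncompetitive

Vmax decreases (84.8 → 27.9 μmol/min) while Km is unchanged — pure noncompetitive inhibition.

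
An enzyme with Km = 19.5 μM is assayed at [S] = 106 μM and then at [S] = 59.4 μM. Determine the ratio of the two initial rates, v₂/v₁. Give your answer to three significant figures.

The fractional saturations are [S]/(Km+[S]) = 106/125.5 = 0.8446 and 59.4/78.90 = 0.7529.
v₂/v₁ is just their ratio: 0.7529/0.8446 = 0.891.

0.891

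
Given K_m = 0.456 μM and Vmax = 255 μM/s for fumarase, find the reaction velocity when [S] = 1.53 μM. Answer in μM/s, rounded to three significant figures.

v = Vmax·[S]/(Km + [S]) = 255 × 1.53 / (0.456 + 1.53)
  = 390.2 / 1.986 = 196 μM/s.

196 μM/s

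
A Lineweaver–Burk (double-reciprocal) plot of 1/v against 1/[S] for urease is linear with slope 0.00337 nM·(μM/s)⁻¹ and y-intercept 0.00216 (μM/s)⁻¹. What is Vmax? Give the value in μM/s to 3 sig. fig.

The y-intercept of a Lineweaver–Burk plot equals 1/Vmax, so Vmax = 1/0.00216 = 463 μM/s.

463 μM/s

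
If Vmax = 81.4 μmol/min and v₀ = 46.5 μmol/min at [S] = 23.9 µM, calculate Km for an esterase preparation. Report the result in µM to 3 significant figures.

From v = Vmax[S]/(Km+[S]), Km = [S](Vmax − v)/v.
Km = 23.9 × (81.4 − 46.5) / 46.5 = 834.1/46.5 = 17.9 µM.

17.9 µM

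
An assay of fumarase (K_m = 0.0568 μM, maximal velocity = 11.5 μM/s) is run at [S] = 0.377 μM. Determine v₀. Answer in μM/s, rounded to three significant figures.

v = Vmax·[S]/(Km + [S]) = 11.5 × 0.377 / (0.0568 + 0.377)
  = 4.336 / 0.4338 = 9.99 μM/s.

9.99 μM/s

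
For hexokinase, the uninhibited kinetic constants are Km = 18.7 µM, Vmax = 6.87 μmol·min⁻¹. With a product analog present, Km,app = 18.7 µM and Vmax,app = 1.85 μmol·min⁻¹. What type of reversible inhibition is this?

Vmax decreases (6.87 → 1.85 μmol·min⁻¹) while Km is unchanged — pure noncompetitive inhibition.

noncompetitive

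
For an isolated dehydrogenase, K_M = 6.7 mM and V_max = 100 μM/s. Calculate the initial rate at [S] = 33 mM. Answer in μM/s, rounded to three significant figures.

83.1 μM/s

v = Vmax·[S]/(Km + [S]) = 100 × 33 / (6.7 + 33)
  = 3300 / 39.70 = 83.1 μM/s.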